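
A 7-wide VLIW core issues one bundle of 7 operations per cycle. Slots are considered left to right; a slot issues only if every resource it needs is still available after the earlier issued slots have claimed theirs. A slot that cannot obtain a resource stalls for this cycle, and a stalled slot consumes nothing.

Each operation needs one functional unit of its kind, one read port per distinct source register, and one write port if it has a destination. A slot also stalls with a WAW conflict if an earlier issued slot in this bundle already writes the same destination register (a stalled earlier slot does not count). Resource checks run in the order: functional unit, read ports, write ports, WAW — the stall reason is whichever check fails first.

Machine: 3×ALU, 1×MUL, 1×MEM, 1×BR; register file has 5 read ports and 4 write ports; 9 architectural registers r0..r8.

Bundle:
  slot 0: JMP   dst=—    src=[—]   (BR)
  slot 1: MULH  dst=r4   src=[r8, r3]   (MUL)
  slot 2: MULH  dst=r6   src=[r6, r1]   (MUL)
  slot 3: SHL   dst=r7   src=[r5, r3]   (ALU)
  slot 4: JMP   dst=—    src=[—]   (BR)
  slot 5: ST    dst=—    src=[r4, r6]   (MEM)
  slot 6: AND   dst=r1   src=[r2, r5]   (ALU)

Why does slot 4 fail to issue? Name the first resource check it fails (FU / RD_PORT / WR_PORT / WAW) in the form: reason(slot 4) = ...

slot 0 (BR): ISSUE — free A3,Mu1,Ld1,B0 rp5 wp4
slot 1 (MUL): ISSUE — free A3,Mu0,Ld1,B0 rp3 wp3
slot 2 (MUL): stall FU — free A3,Mu0,Ld1,B0 rp3 wp3
slot 3 (ALU): ISSUE — free A2,Mu0,Ld1,B0 rp1 wp2
slot 4 (BR): stall FU — free A2,Mu0,Ld1,B0 rp1 wp2
slot 5 (MEM): stall RD_PORT — free A2,Mu0,Ld1,B0 rp1 wp2
slot 6 (ALU): stall RD_PORT — free A2,Mu0,Ld1,B0 rp1 wp2

reason(slot 4) = FU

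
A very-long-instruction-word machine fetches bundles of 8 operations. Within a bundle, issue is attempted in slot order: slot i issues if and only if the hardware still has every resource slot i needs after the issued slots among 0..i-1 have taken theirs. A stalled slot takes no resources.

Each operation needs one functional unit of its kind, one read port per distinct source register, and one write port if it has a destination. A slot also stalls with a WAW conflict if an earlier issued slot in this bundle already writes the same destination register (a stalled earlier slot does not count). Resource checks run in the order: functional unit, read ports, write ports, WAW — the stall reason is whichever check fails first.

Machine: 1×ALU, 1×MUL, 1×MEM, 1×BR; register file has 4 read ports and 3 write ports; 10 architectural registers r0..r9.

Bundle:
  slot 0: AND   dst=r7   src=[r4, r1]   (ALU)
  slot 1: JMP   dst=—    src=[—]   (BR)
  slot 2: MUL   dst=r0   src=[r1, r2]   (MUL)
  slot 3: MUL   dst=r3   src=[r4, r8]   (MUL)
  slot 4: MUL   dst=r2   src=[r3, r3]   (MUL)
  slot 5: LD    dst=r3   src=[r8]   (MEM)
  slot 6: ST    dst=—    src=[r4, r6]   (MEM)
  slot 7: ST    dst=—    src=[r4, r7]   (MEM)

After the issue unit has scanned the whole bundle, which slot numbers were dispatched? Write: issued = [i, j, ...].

issued = [0, 1, 2]

(0) want 1×ALU +2rd +1wr — yes → AL0|MU1|ME1|BR1|rd2|wr2
(1) want 1×BR +0rd +0wr — yes → AL0|MU1|ME1|BR0|rd2|wr2
(2) want 1×MUL +2rd +1wr — yes → AL0|MU0|ME1|BR0|rd0|wr1
(3) want 1×MUL +2rd +1wr — FU → AL0|MU0|ME1|BR0|rd0|wr1
(4) want 1×MUL +1rd +1wr — FU → AL0|MU0|ME1|BR0|rd0|wr1
(5) want 1×MEM +1rd +1wr — RD_PORT → AL0|MU0|ME1|BR0|rd0|wr1
(6) want 1×MEM +2rd +0wr — RD_PORT → AL0|MU0|ME1|BR0|rd0|wr1
(7) want 1×MEM +2rd +0wr — RD_PORT → AL0|MU0|ME1|BR0|rd0|wr1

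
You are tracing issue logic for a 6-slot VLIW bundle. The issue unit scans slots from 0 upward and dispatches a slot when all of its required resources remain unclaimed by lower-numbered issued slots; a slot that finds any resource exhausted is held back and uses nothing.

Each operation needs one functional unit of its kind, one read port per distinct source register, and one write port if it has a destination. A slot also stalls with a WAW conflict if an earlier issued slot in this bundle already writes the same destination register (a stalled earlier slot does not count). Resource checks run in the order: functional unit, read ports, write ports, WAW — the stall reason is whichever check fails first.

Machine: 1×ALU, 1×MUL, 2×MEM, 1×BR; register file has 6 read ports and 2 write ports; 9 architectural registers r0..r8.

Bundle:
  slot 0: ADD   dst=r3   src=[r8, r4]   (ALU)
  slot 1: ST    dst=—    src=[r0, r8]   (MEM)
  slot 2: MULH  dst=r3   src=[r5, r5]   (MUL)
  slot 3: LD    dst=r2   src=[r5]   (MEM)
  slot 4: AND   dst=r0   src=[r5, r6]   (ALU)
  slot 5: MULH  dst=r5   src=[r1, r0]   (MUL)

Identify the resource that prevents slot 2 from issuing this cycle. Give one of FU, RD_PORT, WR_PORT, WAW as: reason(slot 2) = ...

reason(slot 2) = WAW

(0) want 1×ALU +2rd +1wr — yes → AL0|MU1|ME2|BR1|rd4|wr1
(1) want 1×MEM +2rd +0wr — yes → AL0|MU1|ME1|BR1|rd2|wr1
(2) want 1×MUL +1rd +1wr — WAW → AL0|MU1|ME1|BR1|rd2|wr1
(3) want 1×MEM +1rd +1wr — yes → AL0|MU1|ME0|BR1|rd1|wr0
(4) want 1×ALU +2rd +1wr — FU → AL0|MU1|ME0|BR1|rd1|wr0
(5) want 1×MUL +2rd +1wr — RD_PORT → AL0|MU1|ME0|BR1|rd1|wr0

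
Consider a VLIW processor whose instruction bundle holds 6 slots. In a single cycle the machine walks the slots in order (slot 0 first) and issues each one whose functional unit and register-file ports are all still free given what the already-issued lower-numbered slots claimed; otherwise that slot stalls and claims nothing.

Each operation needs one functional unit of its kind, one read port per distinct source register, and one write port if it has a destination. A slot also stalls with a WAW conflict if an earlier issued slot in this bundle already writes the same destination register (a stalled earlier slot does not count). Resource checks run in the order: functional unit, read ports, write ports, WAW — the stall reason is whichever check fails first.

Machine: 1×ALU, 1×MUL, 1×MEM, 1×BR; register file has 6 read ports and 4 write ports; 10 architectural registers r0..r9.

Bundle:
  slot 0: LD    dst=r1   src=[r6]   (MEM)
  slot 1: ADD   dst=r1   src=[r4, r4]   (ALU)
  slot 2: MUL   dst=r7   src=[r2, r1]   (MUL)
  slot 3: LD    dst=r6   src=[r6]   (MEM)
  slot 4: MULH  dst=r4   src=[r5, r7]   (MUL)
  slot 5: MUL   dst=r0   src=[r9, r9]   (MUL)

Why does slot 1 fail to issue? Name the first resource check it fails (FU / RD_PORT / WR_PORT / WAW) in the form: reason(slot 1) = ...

  0. MEM→r1 ⇒ go  {1A/1Mu/0Ld/1B | 5r 3w}
  1. ALU→r1 ⇒ no(WAW)  {1A/1Mu/0Ld/1B | 5r 3w}
  2. MUL→r7 ⇒ go  {1A/0Mu/0Ld/1B | 3r 2w}
  3. MEM→r6 ⇒ no(FU)  {1A/0Mu/0Ld/1B | 3r 2w}
  4. MUL→r4 ⇒ no(FU)  {1A/0Mu/0Ld/1B | 3r 2w}
  5. MUL→r0 ⇒ no(FU)  {1A/0Mu/0Ld/1B | 3r 2w}

reason(slot 1) = WAW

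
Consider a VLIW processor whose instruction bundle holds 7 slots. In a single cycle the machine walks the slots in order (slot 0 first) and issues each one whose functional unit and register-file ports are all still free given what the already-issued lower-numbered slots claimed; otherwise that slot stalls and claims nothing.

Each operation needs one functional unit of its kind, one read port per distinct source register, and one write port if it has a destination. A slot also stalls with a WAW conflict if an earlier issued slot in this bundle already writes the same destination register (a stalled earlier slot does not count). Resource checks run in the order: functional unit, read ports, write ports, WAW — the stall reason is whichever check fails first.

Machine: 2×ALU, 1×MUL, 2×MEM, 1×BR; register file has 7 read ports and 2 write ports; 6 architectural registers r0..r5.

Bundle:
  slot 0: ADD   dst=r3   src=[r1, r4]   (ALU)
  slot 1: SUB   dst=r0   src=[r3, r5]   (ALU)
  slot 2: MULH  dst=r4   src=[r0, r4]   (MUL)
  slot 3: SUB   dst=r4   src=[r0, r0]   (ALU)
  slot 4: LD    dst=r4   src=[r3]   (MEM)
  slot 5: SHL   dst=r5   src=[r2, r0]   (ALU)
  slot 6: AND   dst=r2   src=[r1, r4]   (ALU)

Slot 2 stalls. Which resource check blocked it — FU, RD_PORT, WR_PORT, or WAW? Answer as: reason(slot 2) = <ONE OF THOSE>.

slot 0 (ALU): ISSUE — free A1,Mu1,Ld2,B1 rp5 wp1
slot 1 (ALU): ISSUE — free A0,Mu1,Ld2,B1 rp3 wp0
slot 2 (MUL): stall WR_PORT — free A0,Mu1,Ld2,B1 rp3 wp0
slot 3 (ALU): stall FU — free A0,Mu1,Ld2,B1 rp3 wp0
slot 4 (MEM): stall WR_PORT — free A0,Mu1,Ld2,B1 rp3 wp0
slot 5 (ALU): stall FU — free A0,Mu1,Ld2,B1 rp3 wp0
slot 6 (ALU): stall FU — free A0,Mu1,Ld2,B1 rp3 wp0

reason(slot 2) = WR_PORT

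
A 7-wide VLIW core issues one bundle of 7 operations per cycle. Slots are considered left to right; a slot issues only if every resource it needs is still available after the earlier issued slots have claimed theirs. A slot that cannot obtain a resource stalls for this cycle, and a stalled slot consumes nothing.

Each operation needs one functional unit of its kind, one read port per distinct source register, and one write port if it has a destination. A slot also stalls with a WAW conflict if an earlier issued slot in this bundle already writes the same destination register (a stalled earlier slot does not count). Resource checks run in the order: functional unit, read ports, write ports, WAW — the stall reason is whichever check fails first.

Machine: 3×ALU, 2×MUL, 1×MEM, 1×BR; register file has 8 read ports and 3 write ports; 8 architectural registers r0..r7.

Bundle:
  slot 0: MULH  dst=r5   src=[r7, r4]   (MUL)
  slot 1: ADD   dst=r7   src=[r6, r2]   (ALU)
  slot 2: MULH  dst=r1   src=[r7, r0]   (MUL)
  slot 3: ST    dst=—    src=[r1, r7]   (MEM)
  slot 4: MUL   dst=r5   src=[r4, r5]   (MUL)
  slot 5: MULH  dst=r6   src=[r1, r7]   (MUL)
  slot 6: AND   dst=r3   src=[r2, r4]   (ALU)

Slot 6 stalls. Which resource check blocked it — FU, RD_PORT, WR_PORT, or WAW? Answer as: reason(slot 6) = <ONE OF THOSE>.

slot 0 (MUL): ISSUE — free A3,Mu1,Ld1,B1 rp6 wp2
slot 1 (ALU): ISSUE — free A2,Mu1,Ld1,B1 rp4 wp1
slot 2 (MUL): ISSUE — free A2,Mu0,Ld1,B1 rp2 wp0
slot 3 (MEM): ISSUE — free A2,Mu0,Ld0,B1 rp0 wp0
slot 4 (MUL): stall FU — free A2,Mu0,Ld0,B1 rp0 wp0
slot 5 (MUL): stall FU — free A2,Mu0,Ld0,B1 rp0 wp0
slot 6 (ALU): stall RD_PORT — free A2,Mu0,Ld0,B1 rp0 wp0

reason(slot 6) = RD_PORT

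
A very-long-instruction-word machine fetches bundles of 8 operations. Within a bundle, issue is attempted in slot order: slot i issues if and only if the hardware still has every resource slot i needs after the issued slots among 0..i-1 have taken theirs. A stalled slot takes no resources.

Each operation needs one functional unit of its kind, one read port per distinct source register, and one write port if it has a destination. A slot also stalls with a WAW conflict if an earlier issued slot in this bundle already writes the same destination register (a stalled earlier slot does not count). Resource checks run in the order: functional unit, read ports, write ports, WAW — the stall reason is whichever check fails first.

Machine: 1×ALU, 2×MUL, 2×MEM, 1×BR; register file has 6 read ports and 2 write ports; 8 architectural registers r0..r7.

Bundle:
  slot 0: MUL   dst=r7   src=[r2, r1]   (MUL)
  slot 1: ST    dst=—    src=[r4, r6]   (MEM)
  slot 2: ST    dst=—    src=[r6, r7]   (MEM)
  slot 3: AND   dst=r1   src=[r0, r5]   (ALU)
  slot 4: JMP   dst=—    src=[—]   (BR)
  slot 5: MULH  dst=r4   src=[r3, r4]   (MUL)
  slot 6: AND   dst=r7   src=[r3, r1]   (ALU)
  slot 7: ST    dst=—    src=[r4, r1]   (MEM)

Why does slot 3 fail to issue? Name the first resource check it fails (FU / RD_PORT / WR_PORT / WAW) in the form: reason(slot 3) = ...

#0 MUL src=r2,r1 dispatched  <A:1 Mu:1 Ld:2 B:1 rd:4 wr:1>
#1 MEM src=r4,r6 dispatched  <A:1 Mu:1 Ld:1 B:1 rd:2 wr:1>
#2 MEM src=r6,r7 dispatched  <A:1 Mu:1 Ld:0 B:1 rd:0 wr:1>
#3 ALU src=r0,r5 held:RD_PORT  <A:1 Mu:1 Ld:0 B:1 rd:0 wr:1>
#4 BR src=- dispatched  <A:1 Mu:1 Ld:0 B:0 rd:0 wr:1>
#5 MUL src=r3,r4 held:RD_PORT  <A:1 Mu:1 Ld:0 B:0 rd:0 wr:1>
#6 ALU src=r3,r1 held:RD_PORT  <A:1 Mu:1 Ld:0 B:0 rd:0 wr:1>
#7 MEM src=r4,r1 held:FU  <A:1 Mu:1 Ld:0 B:0 rd:0 wr:1>

reason(slot 3) = RD_PORT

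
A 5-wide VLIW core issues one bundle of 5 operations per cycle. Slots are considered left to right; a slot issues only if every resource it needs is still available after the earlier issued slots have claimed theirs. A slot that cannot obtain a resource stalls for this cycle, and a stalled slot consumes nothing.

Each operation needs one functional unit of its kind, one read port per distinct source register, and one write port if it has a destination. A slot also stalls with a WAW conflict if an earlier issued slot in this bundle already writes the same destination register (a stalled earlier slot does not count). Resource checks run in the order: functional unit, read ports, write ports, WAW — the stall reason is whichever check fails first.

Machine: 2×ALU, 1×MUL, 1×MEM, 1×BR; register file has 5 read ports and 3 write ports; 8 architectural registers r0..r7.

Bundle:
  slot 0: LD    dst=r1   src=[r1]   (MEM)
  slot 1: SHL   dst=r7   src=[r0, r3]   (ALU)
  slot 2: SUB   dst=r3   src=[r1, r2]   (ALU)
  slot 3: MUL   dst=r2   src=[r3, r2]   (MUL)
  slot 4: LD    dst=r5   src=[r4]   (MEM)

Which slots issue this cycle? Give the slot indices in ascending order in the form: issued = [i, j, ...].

issued = [0, 1, 2]

  0. MEM→r1 ⇒ go  {2A/1Mu/0Ld/1B | 4r 2w}
  1. ALU→r7 ⇒ go  {1A/1Mu/0Ld/1B | 2r 1w}
  2. ALU→r3 ⇒ go  {0A/1Mu/0Ld/1B | 0r 0w}
  3. MUL→r2 ⇒ no(RD_PORT)  {0A/1Mu/0Ld/1B | 0r 0w}
  4. MEM→r5 ⇒ no(FU)  {0A/1Mu/0Ld/1B | 0r 0w}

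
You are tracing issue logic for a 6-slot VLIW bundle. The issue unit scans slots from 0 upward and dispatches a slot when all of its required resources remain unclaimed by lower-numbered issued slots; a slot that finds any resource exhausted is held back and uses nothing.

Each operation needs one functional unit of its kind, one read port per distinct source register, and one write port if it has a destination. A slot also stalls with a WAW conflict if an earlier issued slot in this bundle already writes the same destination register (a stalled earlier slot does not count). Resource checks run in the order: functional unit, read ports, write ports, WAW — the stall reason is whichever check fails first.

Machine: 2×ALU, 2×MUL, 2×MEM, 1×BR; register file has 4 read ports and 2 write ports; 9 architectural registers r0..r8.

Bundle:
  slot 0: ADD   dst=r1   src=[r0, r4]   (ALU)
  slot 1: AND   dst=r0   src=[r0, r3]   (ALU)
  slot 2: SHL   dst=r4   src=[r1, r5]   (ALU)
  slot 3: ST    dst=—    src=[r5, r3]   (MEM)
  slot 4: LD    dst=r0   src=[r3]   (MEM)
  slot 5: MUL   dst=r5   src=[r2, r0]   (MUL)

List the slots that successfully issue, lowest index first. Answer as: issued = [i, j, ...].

(0) want 1×ALU +2rd +1wr — yes → AL1|MU2|ME2|BR1|rd2|wr1
(1) want 1×ALU +2rd +1wr — yes → AL0|MU2|ME2|BR1|rd0|wr0
(2) want 1×ALU +2rd +1wr — FU → AL0|MU2|ME2|BR1|rd0|wr0
(3) want 1×MEM +2rd +0wr — RD_PORT → AL0|MU2|ME2|BR1|rd0|wr0
(4) want 1×MEM +1rd +1wr — RD_PORT → AL0|MU2|ME2|BR1|rd0|wr0
(5) want 1×MUL +2rd +1wr — RD_PORT → AL0|MU2|ME2|BR1|rd0|wr0

issued = [0, 1]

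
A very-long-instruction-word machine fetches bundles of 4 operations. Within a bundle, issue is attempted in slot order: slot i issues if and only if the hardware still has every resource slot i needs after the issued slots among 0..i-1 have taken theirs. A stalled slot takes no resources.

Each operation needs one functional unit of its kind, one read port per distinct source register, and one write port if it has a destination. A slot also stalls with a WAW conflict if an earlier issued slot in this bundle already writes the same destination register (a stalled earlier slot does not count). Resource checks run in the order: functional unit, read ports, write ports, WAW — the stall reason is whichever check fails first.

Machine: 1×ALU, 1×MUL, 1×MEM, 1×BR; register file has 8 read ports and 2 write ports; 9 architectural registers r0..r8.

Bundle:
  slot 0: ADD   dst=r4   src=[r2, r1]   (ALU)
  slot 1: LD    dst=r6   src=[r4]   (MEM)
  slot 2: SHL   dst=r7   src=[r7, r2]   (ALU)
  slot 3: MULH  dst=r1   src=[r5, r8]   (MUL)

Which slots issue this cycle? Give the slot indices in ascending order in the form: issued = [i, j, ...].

(0) want 1×ALU +2rd +1wr — yes → AL0|MU1|ME1|BR1|rd6|wr1
(1) want 1×MEM +1rd +1wr — yes → AL0|MU1|ME0|BR1|rd5|wr0
(2) want 1×ALU +2rd +1wr — FU → AL0|MU1|ME0|BR1|rd5|wr0
(3) want 1×MUL +2rd +1wr — WR_PORT → AL0|MU1|ME0|BR1|rd5|wr0

issued = [0, 1]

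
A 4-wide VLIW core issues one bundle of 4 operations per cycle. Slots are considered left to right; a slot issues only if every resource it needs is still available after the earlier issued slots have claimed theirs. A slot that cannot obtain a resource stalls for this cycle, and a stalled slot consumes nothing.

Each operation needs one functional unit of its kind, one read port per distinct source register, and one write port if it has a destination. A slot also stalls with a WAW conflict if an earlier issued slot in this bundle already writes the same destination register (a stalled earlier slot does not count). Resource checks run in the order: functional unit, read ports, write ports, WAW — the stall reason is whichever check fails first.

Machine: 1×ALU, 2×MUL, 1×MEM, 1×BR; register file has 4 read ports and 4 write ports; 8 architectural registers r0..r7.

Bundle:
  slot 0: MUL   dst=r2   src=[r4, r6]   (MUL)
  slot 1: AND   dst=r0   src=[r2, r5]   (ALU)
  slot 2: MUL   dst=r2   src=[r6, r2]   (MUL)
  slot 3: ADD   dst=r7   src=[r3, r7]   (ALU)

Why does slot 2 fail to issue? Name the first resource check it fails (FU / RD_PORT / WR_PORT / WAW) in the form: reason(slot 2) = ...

[0] MUL needs rd=2 wr=1: ok; after: ALU=1 MUL=1 MEM=1 BR=1, R=2, W=3
[1] ALU needs rd=2 wr=1: ok; after: ALU=0 MUL=1 MEM=1 BR=1, R=0, W=2
[2] MUL needs rd=2 wr=1: RD_PORT; after: ALU=0 MUL=1 MEM=1 BR=1, R=0, W=2
[3] ALU needs rd=2 wr=1: FU; after: ALU=0 MUL=1 MEM=1 BR=1, R=0, W=2

reason(slot 2) = RD_PORT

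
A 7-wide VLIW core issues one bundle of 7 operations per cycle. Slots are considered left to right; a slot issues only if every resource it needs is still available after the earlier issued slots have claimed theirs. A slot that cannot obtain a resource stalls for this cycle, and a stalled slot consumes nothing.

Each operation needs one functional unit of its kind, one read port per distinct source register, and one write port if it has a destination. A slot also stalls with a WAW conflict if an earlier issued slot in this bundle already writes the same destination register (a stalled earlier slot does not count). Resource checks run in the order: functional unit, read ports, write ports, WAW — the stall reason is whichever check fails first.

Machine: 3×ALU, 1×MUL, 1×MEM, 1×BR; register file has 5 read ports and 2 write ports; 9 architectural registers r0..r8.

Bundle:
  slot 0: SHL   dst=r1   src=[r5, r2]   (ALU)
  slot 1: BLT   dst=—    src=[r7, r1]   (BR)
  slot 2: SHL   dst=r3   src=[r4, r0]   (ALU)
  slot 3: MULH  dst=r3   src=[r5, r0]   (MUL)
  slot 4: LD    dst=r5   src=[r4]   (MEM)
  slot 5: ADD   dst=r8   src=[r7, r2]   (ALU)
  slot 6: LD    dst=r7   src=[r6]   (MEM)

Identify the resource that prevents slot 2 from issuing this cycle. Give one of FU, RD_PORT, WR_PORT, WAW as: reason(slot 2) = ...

reason(slot 2) = RD_PORT

[0] ALU needs rd=2 wr=1: ok; after: ALU=2 MUL=1 MEM=1 BR=1, R=3, W=1
[1] BR needs rd=2 wr=0: ok; after: ALU=2 MUL=1 MEM=1 BR=0, R=1, W=1
[2] ALU needs rd=2 wr=1: RD_PORT; after: ALU=2 MUL=1 MEM=1 BR=0, R=1, W=1
[3] MUL needs rd=2 wr=1: RD_PORT; after: ALU=2 MUL=1 MEM=1 BR=0, R=1, W=1
[4] MEM needs rd=1 wr=1: ok; after: ALU=2 MUL=1 MEM=0 BR=0, R=0, W=0
[5] ALU needs rd=2 wr=1: RD_PORT; after: ALU=2 MUL=1 MEM=0 BR=0, R=0, W=0
[6] MEM needs rd=1 wr=1: FU; after: ALU=2 MUL=1 MEM=0 BR=0, R=0, W=0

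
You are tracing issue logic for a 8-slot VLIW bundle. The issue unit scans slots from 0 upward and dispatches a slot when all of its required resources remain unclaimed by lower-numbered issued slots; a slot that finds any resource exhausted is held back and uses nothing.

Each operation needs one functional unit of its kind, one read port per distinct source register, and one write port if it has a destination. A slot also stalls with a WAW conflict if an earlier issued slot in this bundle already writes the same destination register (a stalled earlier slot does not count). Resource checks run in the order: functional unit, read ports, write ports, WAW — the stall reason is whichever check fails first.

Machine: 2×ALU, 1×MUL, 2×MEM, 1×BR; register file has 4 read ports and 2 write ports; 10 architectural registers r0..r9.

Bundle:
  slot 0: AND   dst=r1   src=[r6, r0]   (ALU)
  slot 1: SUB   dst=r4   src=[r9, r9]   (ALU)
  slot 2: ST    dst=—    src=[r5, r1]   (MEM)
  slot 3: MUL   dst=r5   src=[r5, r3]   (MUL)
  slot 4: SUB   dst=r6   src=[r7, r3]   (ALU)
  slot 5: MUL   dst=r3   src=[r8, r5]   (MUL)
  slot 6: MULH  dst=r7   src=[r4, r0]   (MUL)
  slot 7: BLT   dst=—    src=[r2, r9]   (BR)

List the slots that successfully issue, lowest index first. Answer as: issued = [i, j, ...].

issued = [0, 1]

slot 0 (ALU): ISSUE — free A1,Mu1,Ld2,B1 rp2 wp1
slot 1 (ALU): ISSUE — free A0,Mu1,Ld2,B1 rp1 wp0
slot 2 (MEM): stall RD_PORT — free A0,Mu1,Ld2,B1 rp1 wp0
slot 3 (MUL): stall RD_PORT — free A0,Mu1,Ld2,B1 rp1 wp0
slot 4 (ALU): stall FU — free A0,Mu1,Ld2,B1 rp1 wp0
slot 5 (MUL): stall RD_PORT — free A0,Mu1,Ld2,B1 rp1 wp0
slot 6 (MUL): stall RD_PORT — free A0,Mu1,Ld2,B1 rp1 wp0
slot 7 (BR): stall RD_PORT — free A0,Mu1,Ld2,B1 rp1 wp0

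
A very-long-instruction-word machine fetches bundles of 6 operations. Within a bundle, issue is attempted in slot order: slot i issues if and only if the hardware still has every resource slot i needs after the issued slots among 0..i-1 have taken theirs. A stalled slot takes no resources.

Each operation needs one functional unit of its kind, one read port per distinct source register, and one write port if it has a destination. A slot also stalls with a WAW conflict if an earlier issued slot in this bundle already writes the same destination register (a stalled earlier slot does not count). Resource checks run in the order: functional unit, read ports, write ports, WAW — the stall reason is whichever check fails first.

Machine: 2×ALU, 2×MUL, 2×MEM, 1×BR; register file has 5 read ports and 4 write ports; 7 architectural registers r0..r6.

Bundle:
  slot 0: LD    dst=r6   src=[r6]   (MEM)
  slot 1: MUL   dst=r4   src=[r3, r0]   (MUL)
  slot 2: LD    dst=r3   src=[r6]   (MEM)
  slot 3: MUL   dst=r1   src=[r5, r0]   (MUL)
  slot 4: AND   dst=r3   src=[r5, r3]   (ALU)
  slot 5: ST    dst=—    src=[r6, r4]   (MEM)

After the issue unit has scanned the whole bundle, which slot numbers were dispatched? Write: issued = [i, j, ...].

issued = [0, 1, 2]

  0. MEM→r6 ⇒ go  {2A/2Mu/1Ld/1B | 4r 3w}
  1. MUL→r4 ⇒ go  {2A/1Mu/1Ld/1B | 2r 2w}
  2. MEM→r3 ⇒ go  {2A/1Mu/0Ld/1B | 1r 1w}
  3. MUL→r1 ⇒ no(RD_PORT)  {2A/1Mu/0Ld/1B | 1r 1w}
  4. ALU→r3 ⇒ no(RD_PORT)  {2A/1Mu/0Ld/1B | 1r 1w}
  5. MEM ⇒ no(FU)  {2A/1Mu/0Ld/1B | 1r 1w}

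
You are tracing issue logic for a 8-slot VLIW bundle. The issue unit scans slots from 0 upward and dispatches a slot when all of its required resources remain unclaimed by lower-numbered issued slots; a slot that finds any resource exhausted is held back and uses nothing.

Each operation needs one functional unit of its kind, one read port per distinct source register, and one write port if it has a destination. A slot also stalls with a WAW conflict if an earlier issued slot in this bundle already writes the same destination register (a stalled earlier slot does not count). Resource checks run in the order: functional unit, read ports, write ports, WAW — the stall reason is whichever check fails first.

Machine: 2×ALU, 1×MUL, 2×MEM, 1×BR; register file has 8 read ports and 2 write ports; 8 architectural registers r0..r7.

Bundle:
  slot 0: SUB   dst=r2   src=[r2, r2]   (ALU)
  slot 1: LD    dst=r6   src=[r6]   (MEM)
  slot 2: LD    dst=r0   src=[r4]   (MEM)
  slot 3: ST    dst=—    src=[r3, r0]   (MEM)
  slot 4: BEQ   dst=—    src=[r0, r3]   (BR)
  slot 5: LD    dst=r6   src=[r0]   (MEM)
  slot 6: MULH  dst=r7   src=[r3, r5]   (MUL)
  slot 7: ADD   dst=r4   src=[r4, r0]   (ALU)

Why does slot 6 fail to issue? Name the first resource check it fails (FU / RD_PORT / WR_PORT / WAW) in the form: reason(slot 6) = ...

[0] ALU needs rd=1 wr=1: ok; after: ALU=1 MUL=1 MEM=2 BR=1, R=7, W=1
[1] MEM needs rd=1 wr=1: ok; after: ALU=1 MUL=1 MEM=1 BR=1, R=6, W=0
[2] MEM needs rd=1 wr=1: WR_PORT; after: ALU=1 MUL=1 MEM=1 BR=1, R=6, W=0
[3] MEM needs rd=2 wr=0: ok; after: ALU=1 MUL=1 MEM=0 BR=1, R=4, W=0
[4] BR needs rd=2 wr=0: ok; after: ALU=1 MUL=1 MEM=0 BR=0, R=2, W=0
[5] MEM needs rd=1 wr=1: FU; after: ALU=1 MUL=1 MEM=0 BR=0, R=2, W=0
[6] MUL needs rd=2 wr=1: WR_PORT; after: ALU=1 MUL=1 MEM=0 BR=0, R=2, W=0
[7] ALU needs rd=2 wr=1: WR_PORT; after: ALU=1 MUL=1 MEM=0 BR=0, R=2, W=0

reason(slot 6) = WR_PORT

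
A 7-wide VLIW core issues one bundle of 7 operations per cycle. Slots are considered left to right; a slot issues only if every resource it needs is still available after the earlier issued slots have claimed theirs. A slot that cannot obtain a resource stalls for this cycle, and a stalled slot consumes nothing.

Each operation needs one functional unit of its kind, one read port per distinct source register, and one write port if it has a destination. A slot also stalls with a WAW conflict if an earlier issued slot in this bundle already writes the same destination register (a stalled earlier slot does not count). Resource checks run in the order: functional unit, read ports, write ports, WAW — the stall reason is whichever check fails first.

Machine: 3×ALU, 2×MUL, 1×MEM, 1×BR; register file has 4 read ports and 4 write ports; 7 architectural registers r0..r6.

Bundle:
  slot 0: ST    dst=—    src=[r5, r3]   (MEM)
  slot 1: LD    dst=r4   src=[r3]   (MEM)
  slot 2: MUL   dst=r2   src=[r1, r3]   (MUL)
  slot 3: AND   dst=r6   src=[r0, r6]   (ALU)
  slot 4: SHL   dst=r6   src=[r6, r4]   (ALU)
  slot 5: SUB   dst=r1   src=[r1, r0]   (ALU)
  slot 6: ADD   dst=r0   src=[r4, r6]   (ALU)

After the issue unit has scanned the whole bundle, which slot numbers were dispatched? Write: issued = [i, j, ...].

issued = [0, 2]

(0) want 1×MEM +2rd +0wr — yes → AL3|MU2|ME0|BR1|rd2|wr4
(1) want 1×MEM +1rd +1wr — FU → AL3|MU2|ME0|BR1|rd2|wr4
(2) want 1×MUL +2rd +1wr — yes → AL3|MU1|ME0|BR1|rd0|wr3
(3) want 1×ALU +2rd +1wr — RD_PORT → AL3|MU1|ME0|BR1|rd0|wr3
(4) want 1×ALU +2rd +1wr — RD_PORT → AL3|MU1|ME0|BR1|rd0|wr3
(5) want 1×ALU +2rd +1wr — RD_PORT → AL3|MU1|ME0|BR1|rd0|wr3
(6) want 1×ALU +2rd +1wr — RD_PORT → AL3|MU1|ME0|BR1|rd0|wr3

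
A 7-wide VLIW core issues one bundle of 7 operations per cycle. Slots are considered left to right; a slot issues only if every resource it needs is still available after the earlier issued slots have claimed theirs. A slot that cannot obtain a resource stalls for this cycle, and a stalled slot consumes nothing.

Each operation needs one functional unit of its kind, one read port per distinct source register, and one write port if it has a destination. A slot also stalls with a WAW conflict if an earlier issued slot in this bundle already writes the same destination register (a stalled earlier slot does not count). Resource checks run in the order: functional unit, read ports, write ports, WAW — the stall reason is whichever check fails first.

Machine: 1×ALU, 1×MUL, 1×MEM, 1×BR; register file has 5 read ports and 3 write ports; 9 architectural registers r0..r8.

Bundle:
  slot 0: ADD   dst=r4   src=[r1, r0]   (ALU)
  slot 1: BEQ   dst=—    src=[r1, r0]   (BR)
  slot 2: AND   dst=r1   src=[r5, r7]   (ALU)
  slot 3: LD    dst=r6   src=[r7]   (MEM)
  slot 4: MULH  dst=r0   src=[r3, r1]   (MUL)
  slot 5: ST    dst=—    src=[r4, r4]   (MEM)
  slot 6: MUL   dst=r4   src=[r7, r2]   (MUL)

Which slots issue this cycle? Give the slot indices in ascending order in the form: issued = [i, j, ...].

  0. ALU→r4 ⇒ go  {0A/1Mu/1Ld/1B | 3r 2w}
  1. BR ⇒ go  {0A/1Mu/1Ld/0B | 1r 2w}
  2. ALU→r1 ⇒ no(FU)  {0A/1Mu/1Ld/0B | 1r 2w}
  3. MEM→r6 ⇒ go  {0A/1Mu/0Ld/0B | 0r 1w}
  4. MUL→r0 ⇒ no(RD_PORT)  {0A/1Mu/0Ld/0B | 0r 1w}
  5. MEM ⇒ no(FU)  {0A/1Mu/0Ld/0B | 0r 1w}
  6. MUL→r4 ⇒ no(RD_PORT)  {0A/1Mu/0Ld/0B | 0r 1w}

issued = [0, 1, 3]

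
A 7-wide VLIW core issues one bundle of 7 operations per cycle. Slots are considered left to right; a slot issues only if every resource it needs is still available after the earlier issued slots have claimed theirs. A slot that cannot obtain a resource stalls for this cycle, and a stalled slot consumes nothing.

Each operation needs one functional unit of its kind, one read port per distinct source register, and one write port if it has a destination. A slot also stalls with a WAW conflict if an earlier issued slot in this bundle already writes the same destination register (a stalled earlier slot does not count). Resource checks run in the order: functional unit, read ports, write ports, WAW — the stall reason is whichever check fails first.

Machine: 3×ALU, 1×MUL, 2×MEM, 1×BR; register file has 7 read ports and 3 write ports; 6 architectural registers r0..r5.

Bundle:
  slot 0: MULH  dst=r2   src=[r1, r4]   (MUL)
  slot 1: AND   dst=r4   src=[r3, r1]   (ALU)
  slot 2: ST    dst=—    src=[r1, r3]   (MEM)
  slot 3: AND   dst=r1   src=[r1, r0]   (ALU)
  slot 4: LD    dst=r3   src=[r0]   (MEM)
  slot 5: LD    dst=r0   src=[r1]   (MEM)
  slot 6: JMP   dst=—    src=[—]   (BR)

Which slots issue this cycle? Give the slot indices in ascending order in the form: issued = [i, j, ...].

#0 MUL src=r1,r4 dispatched  <A:3 Mu:0 Ld:2 B:1 rd:5 wr:2>
#1 ALU src=r3,r1 dispatched  <A:2 Mu:0 Ld:2 B:1 rd:3 wr:1>
#2 MEM src=r1,r3 dispatched  <A:2 Mu:0 Ld:1 B:1 rd:1 wr:1>
#3 ALU src=r1,r0 held:RD_PORT  <A:2 Mu:0 Ld:1 B:1 rd:1 wr:1>
#4 MEM src=r0 dispatched  <A:2 Mu:0 Ld:0 B:1 rd:0 wr:0>
#5 MEM src=r1 held:FU  <A:2 Mu:0 Ld:0 B:1 rd:0 wr:0>
#6 BR src=- dispatched  <A:2 Mu:0 Ld:0 B:0 rd:0 wr:0>

issued = [0, 1, 2, 4, 6]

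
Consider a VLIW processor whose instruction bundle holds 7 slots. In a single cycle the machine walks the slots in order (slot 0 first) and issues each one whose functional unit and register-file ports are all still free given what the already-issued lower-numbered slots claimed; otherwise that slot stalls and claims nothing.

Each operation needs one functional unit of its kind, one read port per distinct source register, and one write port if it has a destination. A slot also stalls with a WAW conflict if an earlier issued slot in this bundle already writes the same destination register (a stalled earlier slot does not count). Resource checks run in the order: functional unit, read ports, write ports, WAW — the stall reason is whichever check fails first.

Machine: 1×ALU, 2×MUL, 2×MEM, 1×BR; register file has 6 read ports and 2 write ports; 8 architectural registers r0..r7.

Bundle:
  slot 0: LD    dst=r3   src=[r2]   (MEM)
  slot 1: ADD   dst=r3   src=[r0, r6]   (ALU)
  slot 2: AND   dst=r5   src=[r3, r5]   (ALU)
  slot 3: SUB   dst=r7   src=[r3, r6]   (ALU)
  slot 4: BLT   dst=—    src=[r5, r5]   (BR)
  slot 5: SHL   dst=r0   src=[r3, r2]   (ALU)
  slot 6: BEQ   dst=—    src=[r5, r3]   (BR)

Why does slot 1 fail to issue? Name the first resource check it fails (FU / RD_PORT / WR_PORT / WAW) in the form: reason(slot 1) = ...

(0) want 1×MEM +1rd +1wr — yes → AL1|MU2|ME1|BR1|rd5|wr1
(1) want 1×ALU +2rd +1wr — WAW → AL1|MU2|ME1|BR1|rd5|wr1
(2) want 1×ALU +2rd +1wr — yes → AL0|MU2|ME1|BR1|rd3|wr0
(3) want 1×ALU +2rd +1wr — FU → AL0|MU2|ME1|BR1|rd3|wr0
(4) want 1×BR +1rd +0wr — yes → AL0|MU2|ME1|BR0|rd2|wr0
(5) want 1×ALU +2rd +1wr — FU → AL0|MU2|ME1|BR0|rd2|wr0
(6) want 1×BR +2rd +0wr — FU → AL0|MU2|ME1|BR0|rd2|wr0

reason(slot 1) = WAW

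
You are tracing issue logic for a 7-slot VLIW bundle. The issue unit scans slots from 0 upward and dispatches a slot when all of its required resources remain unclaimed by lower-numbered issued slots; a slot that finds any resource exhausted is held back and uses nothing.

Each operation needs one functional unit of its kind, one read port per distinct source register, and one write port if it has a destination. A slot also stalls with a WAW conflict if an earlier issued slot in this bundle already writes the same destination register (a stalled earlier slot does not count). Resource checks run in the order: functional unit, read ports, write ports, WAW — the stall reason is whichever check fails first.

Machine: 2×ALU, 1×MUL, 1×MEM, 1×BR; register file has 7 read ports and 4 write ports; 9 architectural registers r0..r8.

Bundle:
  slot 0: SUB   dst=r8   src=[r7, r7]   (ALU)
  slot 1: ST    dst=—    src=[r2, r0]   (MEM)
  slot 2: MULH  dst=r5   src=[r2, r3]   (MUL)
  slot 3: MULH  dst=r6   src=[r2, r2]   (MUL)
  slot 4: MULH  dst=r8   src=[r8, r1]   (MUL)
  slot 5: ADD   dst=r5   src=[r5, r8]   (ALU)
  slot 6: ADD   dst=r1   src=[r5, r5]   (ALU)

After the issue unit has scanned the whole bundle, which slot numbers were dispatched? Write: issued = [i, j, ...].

(0) want 1×ALU +1rd +1wr — yes → AL1|MU1|ME1|BR1|rd6|wr3
(1) want 1×MEM +2rd +0wr — yes → AL1|MU1|ME0|BR1|rd4|wr3
(2) want 1×MUL +2rd +1wr — yes → AL1|MU0|ME0|BR1|rd2|wr2
(3) want 1×MUL +1rd +1wr — FU → AL1|MU0|ME0|BR1|rd2|wr2
(4) want 1×MUL +2rd +1wr — FU → AL1|MU0|ME0|BR1|rd2|wr2
(5) want 1×ALU +2rd +1wr — WAW → AL1|MU0|ME0|BR1|rd2|wr2
(6) want 1×ALU +1rd +1wr — yes → AL0|MU0|ME0|BR1|rd1|wr1

issued = [0, 1, 2, 6]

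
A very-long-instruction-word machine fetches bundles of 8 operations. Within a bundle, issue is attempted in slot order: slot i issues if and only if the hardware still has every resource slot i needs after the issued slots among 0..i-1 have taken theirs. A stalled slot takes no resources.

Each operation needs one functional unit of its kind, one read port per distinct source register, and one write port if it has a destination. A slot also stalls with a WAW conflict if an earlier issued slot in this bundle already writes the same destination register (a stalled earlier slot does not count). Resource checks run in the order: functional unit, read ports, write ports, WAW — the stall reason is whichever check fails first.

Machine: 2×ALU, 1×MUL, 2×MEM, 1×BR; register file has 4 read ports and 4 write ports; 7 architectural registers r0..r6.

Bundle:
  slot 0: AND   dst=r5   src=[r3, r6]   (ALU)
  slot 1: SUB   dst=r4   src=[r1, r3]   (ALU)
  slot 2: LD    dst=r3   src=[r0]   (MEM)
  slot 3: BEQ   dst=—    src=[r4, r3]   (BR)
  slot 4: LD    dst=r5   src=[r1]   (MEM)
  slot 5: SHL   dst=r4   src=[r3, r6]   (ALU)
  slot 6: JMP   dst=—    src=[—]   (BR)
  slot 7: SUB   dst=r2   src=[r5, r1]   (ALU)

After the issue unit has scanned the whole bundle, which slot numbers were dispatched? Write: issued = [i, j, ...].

#0 ALU src=r3,r6 dispatched  <A:1 Mu:1 Ld:2 B:1 rd:2 wr:3>
#1 ALU src=r1,r3 dispatched  <A:0 Mu:1 Ld:2 B:1 rd:0 wr:2>
#2 MEM src=r0 held:RD_PORT  <A:0 Mu:1 Ld:2 B:1 rd:0 wr:2>
#3 BR src=r4,r3 held:RD_PORT  <A:0 Mu:1 Ld:2 B:1 rd:0 wr:2>
#4 MEM src=r1 held:RD_PORT  <A:0 Mu:1 Ld:2 B:1 rd:0 wr:2>
#5 ALU src=r3,r6 held:FU  <A:0 Mu:1 Ld:2 B:1 rd:0 wr:2>
#6 BR src=- dispatched  <A:0 Mu:1 Ld:2 B:0 rd:0 wr:2>
#7 ALU src=r5,r1 held:FU  <A:0 Mu:1 Ld:2 B:0 rd:0 wr:2>

issued = [0, 1, 6]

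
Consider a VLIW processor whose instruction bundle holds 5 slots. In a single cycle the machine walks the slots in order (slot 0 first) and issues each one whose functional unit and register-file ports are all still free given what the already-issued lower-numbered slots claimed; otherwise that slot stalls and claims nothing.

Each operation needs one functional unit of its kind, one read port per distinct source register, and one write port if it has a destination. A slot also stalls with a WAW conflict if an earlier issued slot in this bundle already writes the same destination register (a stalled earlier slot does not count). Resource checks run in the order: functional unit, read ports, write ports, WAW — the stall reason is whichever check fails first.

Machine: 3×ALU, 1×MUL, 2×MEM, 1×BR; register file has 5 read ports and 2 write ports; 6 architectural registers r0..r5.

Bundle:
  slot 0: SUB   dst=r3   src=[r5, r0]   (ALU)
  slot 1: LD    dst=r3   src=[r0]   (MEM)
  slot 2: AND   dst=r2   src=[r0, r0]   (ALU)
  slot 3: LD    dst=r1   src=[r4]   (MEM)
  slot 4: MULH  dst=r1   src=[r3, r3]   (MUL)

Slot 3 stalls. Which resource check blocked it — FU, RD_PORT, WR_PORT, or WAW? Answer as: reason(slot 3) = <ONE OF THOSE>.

#0 ALU src=r5,r0 dispatched  <A:2 Mu:1 Ld:2 B:1 rd:3 wr:1>
#1 MEM src=r0 held:WAW  <A:2 Mu:1 Ld:2 B:1 rd:3 wr:1>
#2 ALU src=r0,r0 dispatched  <A:1 Mu:1 Ld:2 B:1 rd:2 wr:0>
#3 MEM src=r4 held:WR_PORT  <A:1 Mu:1 Ld:2 B:1 rd:2 wr:0>
#4 MUL src=r3,r3 held:WR_PORT  <A:1 Mu:1 Ld:2 B:1 rd:2 wr:0>

reason(slot 3) = WR_PORT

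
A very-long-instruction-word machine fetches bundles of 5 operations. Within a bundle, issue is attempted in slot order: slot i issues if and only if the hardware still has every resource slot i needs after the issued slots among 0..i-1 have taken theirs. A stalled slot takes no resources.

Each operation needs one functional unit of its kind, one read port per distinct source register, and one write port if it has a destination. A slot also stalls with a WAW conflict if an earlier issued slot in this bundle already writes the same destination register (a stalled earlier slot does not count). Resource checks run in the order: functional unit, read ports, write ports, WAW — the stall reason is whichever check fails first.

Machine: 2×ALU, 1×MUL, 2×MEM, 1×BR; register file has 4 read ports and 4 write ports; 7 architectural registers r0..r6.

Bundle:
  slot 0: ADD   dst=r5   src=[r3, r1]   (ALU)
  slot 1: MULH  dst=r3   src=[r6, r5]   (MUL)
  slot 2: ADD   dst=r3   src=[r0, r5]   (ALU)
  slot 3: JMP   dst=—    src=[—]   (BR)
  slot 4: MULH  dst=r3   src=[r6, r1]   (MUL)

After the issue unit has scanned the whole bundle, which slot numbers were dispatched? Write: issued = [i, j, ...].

issued = [0, 1, 3]

slot 0 (ALU): ISSUE — free A1,Mu1,Ld2,B1 rp2 wp3
slot 1 (MUL): ISSUE — free A1,Mu0,Ld2,B1 rp0 wp2
slot 2 (ALU): stall RD_PORT — free A1,Mu0,Ld2,B1 rp0 wp2
slot 3 (BR): ISSUE — free A1,Mu0,Ld2,B0 rp0 wp2
slot 4 (MUL): stall FU — free A1,Mu0,Ld2,B0 rp0 wp2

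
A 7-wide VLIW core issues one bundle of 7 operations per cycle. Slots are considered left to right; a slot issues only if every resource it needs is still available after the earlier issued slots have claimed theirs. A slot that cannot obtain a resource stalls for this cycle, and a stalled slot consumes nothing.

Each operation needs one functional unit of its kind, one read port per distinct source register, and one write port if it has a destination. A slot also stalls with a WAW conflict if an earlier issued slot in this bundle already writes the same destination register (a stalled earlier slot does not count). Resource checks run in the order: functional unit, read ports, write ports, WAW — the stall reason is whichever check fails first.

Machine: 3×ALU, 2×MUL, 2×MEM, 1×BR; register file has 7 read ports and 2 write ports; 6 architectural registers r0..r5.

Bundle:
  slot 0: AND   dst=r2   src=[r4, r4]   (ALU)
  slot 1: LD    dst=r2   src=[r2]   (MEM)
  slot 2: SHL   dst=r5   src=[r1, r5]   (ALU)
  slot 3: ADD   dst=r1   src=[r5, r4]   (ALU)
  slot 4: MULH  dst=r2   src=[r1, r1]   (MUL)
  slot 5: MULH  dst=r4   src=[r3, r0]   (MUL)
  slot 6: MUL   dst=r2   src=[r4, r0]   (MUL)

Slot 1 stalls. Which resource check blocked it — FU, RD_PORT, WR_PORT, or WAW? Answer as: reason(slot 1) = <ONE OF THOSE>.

reason(slot 1) = WAW

[0] ALU needs rd=1 wr=1: ok; after: ALU=2 MUL=2 MEM=2 BR=1, R=6, W=1
[1] MEM needs rd=1 wr=1: WAW; after: ALU=2 MUL=2 MEM=2 BR=1, R=6, W=1
[2] ALU needs rd=2 wr=1: ok; after: ALU=1 MUL=2 MEM=2 BR=1, R=4, W=0
[3] ALU needs rd=2 wr=1: WR_PORT; after: ALU=1 MUL=2 MEM=2 BR=1, R=4, W=0
[4] MUL needs rd=1 wr=1: WR_PORT; after: ALU=1 MUL=2 MEM=2 BR=1, R=4, W=0
[5] MUL needs rd=2 wr=1: WR_PORT; after: ALU=1 MUL=2 MEM=2 BR=1, R=4, W=0
[6] MUL needs rd=2 wr=1: WR_PORT; after: ALU=1 MUL=2 MEM=2 BR=1, R=4, W=0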